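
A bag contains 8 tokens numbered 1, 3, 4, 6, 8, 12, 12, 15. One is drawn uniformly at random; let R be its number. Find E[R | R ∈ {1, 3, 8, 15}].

P(R ∈ {1, 3, 8, 15}) = 1/2.
Σ over the event: 1·1/8 + 3·1/8 + 8·1/8 + 15·1/8 = 27/8.
E[R | R ∈ {1, 3, 8, 15}] = (27/8) / (1/2) = 27/4.

27/4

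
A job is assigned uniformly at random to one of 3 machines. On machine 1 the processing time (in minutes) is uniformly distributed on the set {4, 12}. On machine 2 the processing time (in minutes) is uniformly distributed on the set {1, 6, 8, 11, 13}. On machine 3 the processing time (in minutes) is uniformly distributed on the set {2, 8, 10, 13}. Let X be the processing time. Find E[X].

481/60

E[X | machine 1] = (4+12)/2 = 8.
E[X | machine 2] = (1+6+8+11+13)/5 = 39/5.
E[X | machine 3] = (2+8+10+13)/4 = 33/4.
By the law of total expectation,
E[X] = (1/3)·(8) + (1/3)·(39/5) + (1/3)·(33/4) = 481/60.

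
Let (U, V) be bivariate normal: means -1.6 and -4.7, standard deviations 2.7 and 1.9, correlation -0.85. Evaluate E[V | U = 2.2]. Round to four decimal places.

-6.9730

For a bivariate normal, E[V | U=x] = μ_V + ρ·(σ_V/σ_U)·(x − μ_U).
E[V | U=2.2] = -4.7 + (-0.85)·(1.9/2.7)·(2.2 − (-1.6)) = -4.7 + (-0.59815)·(3.8) = -6.9730.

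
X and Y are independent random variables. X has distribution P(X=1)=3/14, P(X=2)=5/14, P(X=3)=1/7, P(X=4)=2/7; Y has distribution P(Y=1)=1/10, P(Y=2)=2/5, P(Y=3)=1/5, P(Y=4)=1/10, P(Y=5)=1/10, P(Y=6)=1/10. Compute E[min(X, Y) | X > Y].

83/43

P(X > Y) = 43/140.
Summing min(X,Y)·P(x,y) over outcomes with X > Y gives 83/140.
E[min(X, Y) | X > Y] = (83/140) / (43/140) = 83/43.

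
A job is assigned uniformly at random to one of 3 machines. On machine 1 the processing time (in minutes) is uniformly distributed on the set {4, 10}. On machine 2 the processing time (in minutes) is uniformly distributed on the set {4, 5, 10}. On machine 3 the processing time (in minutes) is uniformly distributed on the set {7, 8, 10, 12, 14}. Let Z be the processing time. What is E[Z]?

E[Z | machine 1] = (4+10)/2 = 7.
E[Z | machine 2] = (4+5+10)/3 = 19/3.
E[Z | machine 3] = (7+8+10+12+14)/5 = 51/5.
E[Z] = (1/3)·(7) + (1/3)·(19/3) + (1/3)·(51/5) = 353/45.

353/45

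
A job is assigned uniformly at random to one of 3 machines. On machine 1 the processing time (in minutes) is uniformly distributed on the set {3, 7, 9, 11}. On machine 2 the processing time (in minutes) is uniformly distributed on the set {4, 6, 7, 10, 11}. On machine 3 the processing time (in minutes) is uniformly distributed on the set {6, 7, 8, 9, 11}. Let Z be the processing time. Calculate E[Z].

E[Z | machine 1] = (3+7+9+11)/4 = 15/2.
E[Z | machine 2] = (4+6+7+10+11)/5 = 38/5.
E[Z | machine 3] = (6+7+8+9+11)/5 = 41/5.
By the law of total expectation,
E[Z] = (1/3)·(15/2) + (1/3)·(38/5) + (1/3)·(41/5) = 233/30.

233/30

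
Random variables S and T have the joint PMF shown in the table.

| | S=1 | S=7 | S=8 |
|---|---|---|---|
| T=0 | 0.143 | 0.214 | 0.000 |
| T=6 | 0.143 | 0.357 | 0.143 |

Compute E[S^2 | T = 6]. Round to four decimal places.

P(T = 6) = 0.643.
Σ S^2·P over the event = 1·(0.143) + 49·(0.357) + 64·(0.143) = 26.788.
E[S^2 | T = 6] = (26.788) / (0.643) = 41.6610.

41.6610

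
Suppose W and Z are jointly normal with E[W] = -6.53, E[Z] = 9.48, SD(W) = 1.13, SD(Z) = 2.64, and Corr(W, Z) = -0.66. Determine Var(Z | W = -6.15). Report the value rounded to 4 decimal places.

Var(Z | W=x) = (1 − ρ²)·σ_Z².
Var(Z | W=-6.15) = (2.64)²·(1 − (-0.66)²) = 6.9696·0.5644 = 3.9336.

3.9336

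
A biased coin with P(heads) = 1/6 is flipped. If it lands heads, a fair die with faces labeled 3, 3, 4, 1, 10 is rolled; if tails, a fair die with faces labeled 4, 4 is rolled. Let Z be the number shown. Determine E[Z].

121/30

E[Z | heads] = (3+3+4+1+10)/5 = 21/5.
E[Z | tails] = (4+4)/2 = 4.
By the law of total expectation,
E[Z] = (1/6)·(21/5) + (5/6)·(4) = 121/30.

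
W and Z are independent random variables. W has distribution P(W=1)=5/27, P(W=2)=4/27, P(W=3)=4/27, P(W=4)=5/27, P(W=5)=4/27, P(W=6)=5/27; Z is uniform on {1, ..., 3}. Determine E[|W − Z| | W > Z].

P(W > Z) = 2/3.
Summing |W−Z|·P(x,y) over outcomes with W > Z gives 142/81.
E[|W − Z| | W > Z] = (142/81) / (2/3) = 71/27.

71/27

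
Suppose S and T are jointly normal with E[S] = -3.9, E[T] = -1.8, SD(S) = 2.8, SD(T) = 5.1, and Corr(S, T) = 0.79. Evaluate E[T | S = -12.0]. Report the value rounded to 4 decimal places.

-13.4553

E[T | S=x] = μ_T + ρ(σ_T/σ_S)(x − μ_S) for jointly normal variables.
E[T | S=-12.0] = -1.8 + (0.79)·(5.1/2.8)·(-12.0 − (-3.9)) = -1.8 + (1.43893)·(-8.1) = -13.4553.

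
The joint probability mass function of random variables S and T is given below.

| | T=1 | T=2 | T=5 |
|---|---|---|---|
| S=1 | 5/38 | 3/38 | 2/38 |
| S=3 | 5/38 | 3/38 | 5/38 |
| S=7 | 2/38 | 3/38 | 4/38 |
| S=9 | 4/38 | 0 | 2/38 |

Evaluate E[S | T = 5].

P(T = 5) = 13/38.
Σ S·P over the event = 1·(2/38) + 3·(5/38) + 7·(4/38) + 9·(2/38) = 63/38.
E[S | T = 5] = (63/38) / (13/38) = 63/13.

63/13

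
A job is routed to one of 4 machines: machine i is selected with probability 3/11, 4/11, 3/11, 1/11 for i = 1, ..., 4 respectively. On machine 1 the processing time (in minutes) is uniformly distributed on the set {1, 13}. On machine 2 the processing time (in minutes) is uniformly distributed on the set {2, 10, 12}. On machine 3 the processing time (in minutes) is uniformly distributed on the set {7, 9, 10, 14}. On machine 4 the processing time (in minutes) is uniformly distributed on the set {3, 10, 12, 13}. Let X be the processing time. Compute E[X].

E[X | machine 1] = (1+13)/2 = 7.
E[X | machine 2] = (2+10+12)/3 = 8.
E[X | machine 3] = (7+9+10+14)/4 = 10.
E[X | machine 4] = (3+10+12+13)/4 = 19/2.
E[X] = (3/11)·(7) + (4/11)·(8) + (3/11)·(10) + (1/11)·(19/2) = 185/22.

185/22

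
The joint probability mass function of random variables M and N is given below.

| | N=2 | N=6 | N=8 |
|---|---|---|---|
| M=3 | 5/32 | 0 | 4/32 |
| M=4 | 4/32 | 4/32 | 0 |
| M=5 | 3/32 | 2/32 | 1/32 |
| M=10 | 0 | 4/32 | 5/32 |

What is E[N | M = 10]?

64/9

P(M = 10) = 9/32.
Σ N·P over the event = 6·(4/32) + 8·(5/32) = 2.
E[N | M = 10] = (2) / (9/32) = 64/9.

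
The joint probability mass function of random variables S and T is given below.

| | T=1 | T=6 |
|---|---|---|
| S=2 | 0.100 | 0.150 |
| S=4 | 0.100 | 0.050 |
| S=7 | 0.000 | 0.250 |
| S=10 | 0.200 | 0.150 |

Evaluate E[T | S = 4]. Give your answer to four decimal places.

2.6667

P(S = 4) = 0.150.
Σ T·P over the event = 1·(0.100) + 6·(0.050) = 0.400.
E[T | S = 4] = (0.400) / (0.150) = 2.6667.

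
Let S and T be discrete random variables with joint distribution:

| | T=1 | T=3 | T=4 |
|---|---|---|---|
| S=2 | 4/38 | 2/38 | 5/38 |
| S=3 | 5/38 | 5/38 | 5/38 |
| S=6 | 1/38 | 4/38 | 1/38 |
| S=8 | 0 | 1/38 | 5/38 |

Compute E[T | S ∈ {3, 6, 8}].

P(S ∈ {3, 6, 8}) = 27/38.
Σ T·P over the event = 1·(5/38) + 3·(5/38) + 4·(5/38) + 1·(1/38) + 3·(4/38) + 4·(1/38) + 3·(1/38) + 4·(5/38) = 40/19.
E[T | S ∈ {3, 6, 8}] = (40/19) / (27/38) = 80/27.

80/27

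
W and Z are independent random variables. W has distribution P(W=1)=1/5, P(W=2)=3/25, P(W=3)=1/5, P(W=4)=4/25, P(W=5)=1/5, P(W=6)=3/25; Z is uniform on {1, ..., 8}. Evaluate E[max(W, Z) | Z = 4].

P(Z = 4) = 1/8.
Summing max(W,Z)·P(x,y) over outcomes with Z = 4 gives 111/200.
E[max(W, Z) | Z = 4] = (111/200) / (1/8) = 111/25.

111/25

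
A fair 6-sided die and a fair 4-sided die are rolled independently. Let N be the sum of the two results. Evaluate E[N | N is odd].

P(N is odd) = 1/2.
Σ over the event: 3·1/12 + 5·1/6 + 7·1/6 + 9·1/12 = 3.
E[N | N is odd] = (3) / (1/2) = 6.

6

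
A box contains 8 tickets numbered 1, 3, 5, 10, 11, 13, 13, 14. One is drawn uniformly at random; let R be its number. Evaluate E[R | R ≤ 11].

6

P(R ≤ 11) = 5/8.
Σ over the event: 1·1/8 + 3·1/8 + 5·1/8 + 10·1/8 + 11·1/8 = 15/4.
E[R | R ≤ 11] = (15/4) / (5/8) = 6.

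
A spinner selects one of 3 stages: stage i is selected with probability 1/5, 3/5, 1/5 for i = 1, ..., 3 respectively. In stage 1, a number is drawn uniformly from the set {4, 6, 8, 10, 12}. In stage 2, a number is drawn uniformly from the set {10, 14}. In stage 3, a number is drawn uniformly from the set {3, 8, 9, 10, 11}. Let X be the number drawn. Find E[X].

261/25

E[X | stage 1] = (4+6+8+10+12)/5 = 8.
E[X | stage 2] = (10+14)/2 = 12.
E[X | stage 3] = (3+8+9+10+11)/5 = 41/5.
E[X] = (1/5)·(8) + (3/5)·(12) + (1/5)·(41/5) = 261/25.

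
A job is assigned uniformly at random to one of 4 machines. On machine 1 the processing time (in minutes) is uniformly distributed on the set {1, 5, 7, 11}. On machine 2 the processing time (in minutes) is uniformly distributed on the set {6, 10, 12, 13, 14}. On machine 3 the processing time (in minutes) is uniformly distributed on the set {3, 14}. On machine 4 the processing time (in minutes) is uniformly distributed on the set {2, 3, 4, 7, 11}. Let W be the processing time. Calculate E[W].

E[W | machine 1] = (1+5+7+11)/4 = 6.
E[W | machine 2] = (6+10+12+13+14)/5 = 11.
E[W | machine 3] = (3+14)/2 = 17/2.
E[W | machine 4] = (2+3+4+7+11)/5 = 27/5.
E[W] = (1/4)·(6) + (1/4)·(11) + (1/4)·(17/2) + (1/4)·(27/5) = 309/40.

309/40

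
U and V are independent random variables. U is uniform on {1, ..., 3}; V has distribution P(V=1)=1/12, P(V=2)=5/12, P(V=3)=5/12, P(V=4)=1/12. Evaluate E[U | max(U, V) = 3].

P(max(U, V) = 3) = 7/12.
Summing U·P(x,y) over outcomes with max(U, V) = 3 gives 4/3.
E[U | max(U, V) = 3] = (4/3) / (7/12) = 16/7.

16/7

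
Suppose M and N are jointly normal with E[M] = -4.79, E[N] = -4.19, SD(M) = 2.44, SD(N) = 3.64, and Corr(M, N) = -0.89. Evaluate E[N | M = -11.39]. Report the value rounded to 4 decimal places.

4.5729

E[N | M=x] = μ_N + ρ(σ_N/σ_M)(x − μ_M) for jointly normal variables.
E[N | M=-11.39] = -4.19 + (-0.89)·(3.64/2.44)·(-11.39 − (-4.79)) = -4.19 + (-1.327705)·(-6.6) = 4.5729.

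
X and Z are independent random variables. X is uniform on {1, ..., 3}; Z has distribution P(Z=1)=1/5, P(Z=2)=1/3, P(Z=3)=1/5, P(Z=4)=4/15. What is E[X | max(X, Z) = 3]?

P(max(X, Z) = 3) = 17/45.
Summing X·P(x,y) over outcomes with max(X, Z) = 3 gives 14/15.
E[X | max(X, Z) = 3] = (14/15) / (17/45) = 42/17.

42/17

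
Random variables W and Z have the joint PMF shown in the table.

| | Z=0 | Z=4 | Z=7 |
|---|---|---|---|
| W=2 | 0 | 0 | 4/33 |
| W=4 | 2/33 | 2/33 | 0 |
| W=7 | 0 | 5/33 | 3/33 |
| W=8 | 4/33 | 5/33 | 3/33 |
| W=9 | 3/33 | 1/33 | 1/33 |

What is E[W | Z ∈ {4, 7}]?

77/12

P(Z ∈ {4, 7}) = 8/11.
Σ W·P over the event = 2·(4/33) + 4·(2/33) + 7·(5/33) + 7·(3/33) + 8·(5/33) + 8·(3/33) + 9·(1/33) + 9·(1/33) = 14/3.
E[W | Z ∈ {4, 7}] = (14/3) / (8/11) = 77/12.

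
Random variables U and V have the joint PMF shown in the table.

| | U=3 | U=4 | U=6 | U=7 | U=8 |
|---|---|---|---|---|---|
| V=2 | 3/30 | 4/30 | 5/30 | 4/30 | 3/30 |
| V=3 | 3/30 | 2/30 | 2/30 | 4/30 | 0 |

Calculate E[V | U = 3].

P(U = 3) = 1/5.
Σ V·P over the event = 2·(3/30) + 3·(3/30) = 1/2.
E[V | U = 3] = (1/2) / (1/5) = 5/2.

5/2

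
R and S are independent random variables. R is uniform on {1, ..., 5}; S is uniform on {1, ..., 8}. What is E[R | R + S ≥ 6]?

10/3

P(R + S ≥ 6) = 3/4.
Summing R·P(x,y) over outcomes with R + S ≥ 6 gives 5/2.
E[R | R + S ≥ 6] = (5/2) / (3/4) = 10/3.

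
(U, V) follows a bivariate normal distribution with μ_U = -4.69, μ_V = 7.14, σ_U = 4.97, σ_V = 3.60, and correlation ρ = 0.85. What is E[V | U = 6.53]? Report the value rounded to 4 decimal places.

E[V | U=x] = μ_V + ρ(σ_V/σ_U)(x − μ_U) for jointly normal variables.
E[V | U=6.53] = 7.14 + (0.85)·(3.60/4.97)·(6.53 − (-4.69)) = 7.14 + (0.615694)·(11.22) = 14.0481.

14.0481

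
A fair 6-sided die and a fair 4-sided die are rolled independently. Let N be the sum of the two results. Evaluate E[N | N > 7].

P(N > 7) = 1/4.
Σ over the event: 8·1/8 + 9·1/12 + 10·1/24 = 13/6.
E[N | N > 7] = (13/6) / (1/4) = 26/3.

26/3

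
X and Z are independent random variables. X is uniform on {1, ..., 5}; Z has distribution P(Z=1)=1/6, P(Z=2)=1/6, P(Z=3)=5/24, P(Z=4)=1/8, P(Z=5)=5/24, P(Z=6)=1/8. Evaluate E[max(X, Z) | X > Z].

4

P(X > Z) = 41/120.
Summing max(X,Z)·P(x,y) over outcomes with X > Z gives 41/30.
E[max(X, Z) | X > Z] = (41/30) / (41/120) = 4.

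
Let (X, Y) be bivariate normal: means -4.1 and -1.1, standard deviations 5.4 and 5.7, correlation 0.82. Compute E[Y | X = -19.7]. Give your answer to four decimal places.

-14.6027

The regression of Y on X has slope ρ·σ_Y/σ_X and passes through (μ_X, μ_Y).
E[Y | X=-19.7] = -1.1 + (0.82)·(5.7/5.4)·(-19.7 − (-4.1)) = -1.1 + (0.86556)·(-15.6) = -14.6027.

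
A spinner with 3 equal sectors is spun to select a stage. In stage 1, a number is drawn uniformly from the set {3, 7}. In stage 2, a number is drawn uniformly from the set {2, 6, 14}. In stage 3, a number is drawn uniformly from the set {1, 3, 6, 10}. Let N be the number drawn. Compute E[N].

E[N | stage 1] = (3+7)/2 = 5.
E[N | stage 2] = (2+6+14)/3 = 22/3.
E[N | stage 3] = (1+3+6+10)/4 = 5.
By the law of total expectation,
E[N] = (1/3)·(5) + (1/3)·(22/3) + (1/3)·(5) = 52/9.

52/9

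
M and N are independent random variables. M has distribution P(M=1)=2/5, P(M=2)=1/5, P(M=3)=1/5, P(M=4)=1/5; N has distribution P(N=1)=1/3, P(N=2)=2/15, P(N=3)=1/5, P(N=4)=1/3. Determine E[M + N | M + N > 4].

P(M + N > 4) = 43/75.
Summing (M+N)·P(x,y) over outcomes with M + N > 4 gives 256/75.
E[M + N | M + N > 4] = (256/75) / (43/75) = 256/43.

256/43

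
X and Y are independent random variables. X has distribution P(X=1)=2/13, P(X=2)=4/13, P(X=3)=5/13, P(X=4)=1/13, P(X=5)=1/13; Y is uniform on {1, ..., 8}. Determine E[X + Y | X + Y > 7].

P(X + Y > 7) = 47/104.
Summing (X+Y)·P(x,y) over outcomes with X + Y > 7 gives 445/104.
E[X + Y | X + Y > 7] = (445/104) / (47/104) = 445/47.

445/47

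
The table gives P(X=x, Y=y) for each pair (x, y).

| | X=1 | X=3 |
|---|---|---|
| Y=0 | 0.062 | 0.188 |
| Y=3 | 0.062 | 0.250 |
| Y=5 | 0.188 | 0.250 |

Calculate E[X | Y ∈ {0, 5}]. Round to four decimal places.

2.2733

P(Y ∈ {0, 5}) = 0.688.
Σ X·P over the event = 1·(0.062) + 1·(0.188) + 3·(0.188) + 3·(0.250) = 1.564.
E[X | Y ∈ {0, 5}] = (1.564) / (0.688) = 2.2733.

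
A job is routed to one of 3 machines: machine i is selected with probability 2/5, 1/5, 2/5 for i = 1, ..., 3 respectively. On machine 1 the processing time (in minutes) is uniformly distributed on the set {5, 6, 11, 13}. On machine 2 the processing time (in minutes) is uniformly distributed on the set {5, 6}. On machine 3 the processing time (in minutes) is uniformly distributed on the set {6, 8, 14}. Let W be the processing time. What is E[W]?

E[W | machine 1] = (5+6+11+13)/4 = 35/4.
E[W | machine 2] = (5+6)/2 = 11/2.
E[W | machine 3] = (6+8+14)/3 = 28/3.
E[W] = (2/5)·(35/4) + (1/5)·(11/2) + (2/5)·(28/3) = 25/3.

25/3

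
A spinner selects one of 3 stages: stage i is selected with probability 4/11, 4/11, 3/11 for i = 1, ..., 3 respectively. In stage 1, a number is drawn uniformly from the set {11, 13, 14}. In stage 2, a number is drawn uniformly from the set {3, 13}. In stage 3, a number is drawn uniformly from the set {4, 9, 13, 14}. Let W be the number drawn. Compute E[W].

338/33

E[W | stage 1] = (11+13+14)/3 = 38/3.
E[W | stage 2] = (3+13)/2 = 8.
E[W | stage 3] = (4+9+13+14)/4 = 10.
E[W] = (4/11)·(38/3) + (4/11)·(8) + (3/11)·(10) = 338/33.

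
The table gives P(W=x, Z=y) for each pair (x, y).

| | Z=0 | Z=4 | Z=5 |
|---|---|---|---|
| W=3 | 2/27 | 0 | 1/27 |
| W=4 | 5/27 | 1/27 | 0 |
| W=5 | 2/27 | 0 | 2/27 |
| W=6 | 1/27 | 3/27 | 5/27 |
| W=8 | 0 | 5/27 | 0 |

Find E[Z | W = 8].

4

P(W = 8) = 5/27.
Summing Z·P(W=x,Z=y) over the conditioning event gives 20/27.
E[Z | W = 8] = (20/27) / (5/27) = 4.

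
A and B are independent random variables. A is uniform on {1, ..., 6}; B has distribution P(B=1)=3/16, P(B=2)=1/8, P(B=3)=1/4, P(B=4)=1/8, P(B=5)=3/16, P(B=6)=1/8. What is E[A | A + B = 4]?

17/9

P(A + B = 4) = 3/32.
Summing A·P(x,y) over outcomes with A + B = 4 gives 17/96.
E[A | A + B = 4] = (17/96) / (3/32) = 17/9.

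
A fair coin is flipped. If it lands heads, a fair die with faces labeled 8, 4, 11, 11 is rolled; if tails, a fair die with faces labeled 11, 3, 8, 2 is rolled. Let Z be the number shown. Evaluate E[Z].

E[Z | heads] = (8+4+11+11)/4 = 17/2.
E[Z | tails] = (11+3+8+2)/4 = 6.
E[Z] = (1/2)·(17/2) + (1/2)·(6) = 29/4.

29/4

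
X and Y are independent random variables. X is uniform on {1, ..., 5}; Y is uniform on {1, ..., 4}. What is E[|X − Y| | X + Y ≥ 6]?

8/5

P(X + Y ≥ 6) = 1/2.
Summing |X−Y|·P(x,y) over outcomes with X + Y ≥ 6 gives 4/5.
E[|X − Y| | X + Y ≥ 6] = (4/5) / (1/2) = 8/5.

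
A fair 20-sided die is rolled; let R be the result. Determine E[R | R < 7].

7/2

Given R < 7, R is equally likely to be any of {1, 2, 3, 4, 5, 6}.
E[R | R < 7] = (1 + 2 + 3 + 4 + 5 + 6) / 6 = 7/2.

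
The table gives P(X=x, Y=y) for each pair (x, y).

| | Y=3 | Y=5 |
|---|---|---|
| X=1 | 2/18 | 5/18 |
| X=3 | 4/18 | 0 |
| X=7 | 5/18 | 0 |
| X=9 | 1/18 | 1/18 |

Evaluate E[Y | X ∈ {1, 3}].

P(X ∈ {1, 3}) = 11/18.
Σ Y·P over the event = 3·(2/18) + 5·(5/18) + 3·(4/18) = 43/18.
E[Y | X ∈ {1, 3}] = (43/18) / (11/18) = 43/11.

43/11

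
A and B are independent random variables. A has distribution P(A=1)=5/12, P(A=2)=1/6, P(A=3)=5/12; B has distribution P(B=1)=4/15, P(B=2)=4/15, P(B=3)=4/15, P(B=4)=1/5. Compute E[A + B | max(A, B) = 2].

P(max(A, B) = 2) = 1/5.
Summing (A+B)·P(x,y) over outcomes with max(A, B) = 2 gives 29/45.
E[A + B | max(A, B) = 2] = (29/45) / (1/5) = 29/9.

29/9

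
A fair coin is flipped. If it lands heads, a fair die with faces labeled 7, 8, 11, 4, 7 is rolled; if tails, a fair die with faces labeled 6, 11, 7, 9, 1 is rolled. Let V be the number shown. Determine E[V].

71/10

E[V | heads] = (7+8+11+4+7)/5 = 37/5.
E[V | tails] = (6+11+7+9+1)/5 = 34/5.
E[V] = (1/2)·(37/5) + (1/2)·(34/5) = 71/10.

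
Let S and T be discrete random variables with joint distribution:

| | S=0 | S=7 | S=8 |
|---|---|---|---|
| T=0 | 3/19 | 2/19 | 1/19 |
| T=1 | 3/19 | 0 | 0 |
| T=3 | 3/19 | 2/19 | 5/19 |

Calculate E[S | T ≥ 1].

54/13

P(T ≥ 1) = 13/19.
Σ S·P over the event = 0·(3/19) + 0·(3/19) + 7·(2/19) + 8·(5/19) = 54/19.
E[S | T ≥ 1] = (54/19) / (13/19) = 54/13.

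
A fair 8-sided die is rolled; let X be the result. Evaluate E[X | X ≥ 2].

5

Given X ≥ 2, X is equally likely to be any of {2, 3, 4, 5, 6, 7, 8}.
E[X | X ≥ 2] = (2 + 3 + 4 + 5 + 6 + 7 + 8) / 7 = 5.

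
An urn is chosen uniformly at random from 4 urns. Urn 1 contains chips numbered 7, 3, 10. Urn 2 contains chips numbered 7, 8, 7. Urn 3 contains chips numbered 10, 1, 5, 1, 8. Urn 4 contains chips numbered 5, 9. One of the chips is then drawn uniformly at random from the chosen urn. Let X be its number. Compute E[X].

13/2

E[X | urn 1] = (7+3+10)/3 = 20/3.
E[X | urn 2] = (7+8+7)/3 = 22/3.
E[X | urn 3] = (10+1+5+1+8)/5 = 5.
E[X | urn 4] = (5+9)/2 = 7.
By the law of total expectation,
E[X] = (1/4)·(20/3) + (1/4)·(22/3) + (1/4)·(5) + (1/4)·(7) = 13/2.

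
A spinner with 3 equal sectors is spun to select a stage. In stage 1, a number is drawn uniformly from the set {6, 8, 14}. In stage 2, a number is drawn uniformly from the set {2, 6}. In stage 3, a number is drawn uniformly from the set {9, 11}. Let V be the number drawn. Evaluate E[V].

E[V | stage 1] = (6+8+14)/3 = 28/3.
E[V | stage 2] = (2+6)/2 = 4.
E[V | stage 3] = (9+11)/2 = 10.
By the law of total expectation,
E[V] = (1/3)·(28/3) + (1/3)·(4) + (1/3)·(10) = 70/9.

70/9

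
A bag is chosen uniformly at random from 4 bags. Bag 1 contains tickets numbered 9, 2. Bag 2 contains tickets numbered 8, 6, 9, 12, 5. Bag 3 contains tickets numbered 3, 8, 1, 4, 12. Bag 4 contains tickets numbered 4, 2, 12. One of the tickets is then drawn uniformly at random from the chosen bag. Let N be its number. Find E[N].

251/40

E[N | bag 1] = (9+2)/2 = 11/2.
E[N | bag 2] = (8+6+9+12+5)/5 = 8.
E[N | bag 3] = (3+8+1+4+12)/5 = 28/5.
E[N | bag 4] = (4+2+12)/3 = 6.
By the law of total expectation,
E[N] = (1/4)·(11/2) + (1/4)·(8) + (1/4)·(28/5) + (1/4)·(6) = 251/40.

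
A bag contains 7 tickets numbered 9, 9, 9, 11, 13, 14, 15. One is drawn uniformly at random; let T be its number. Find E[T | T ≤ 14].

P(T ≤ 14) = 6/7.
Σ over the event: 9·3/7 + 11·1/7 + 13·1/7 + 14·1/7 = 65/7.
E[T | T ≤ 14] = (65/7) / (6/7) = 65/6.

65/6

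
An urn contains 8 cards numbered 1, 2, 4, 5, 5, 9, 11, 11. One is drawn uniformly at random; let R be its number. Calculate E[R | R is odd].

7

P(R is odd) = 3/4.
Σ over the event: 1·1/8 + 5·1/4 + 9·1/8 + 11·1/4 = 21/4.
E[R | R is odd] = (21/4) / (3/4) = 7.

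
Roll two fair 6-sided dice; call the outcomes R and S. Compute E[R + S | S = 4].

Outcomes with S = 4: (1,4), (2,4), (3,4), (4,4), (5,4), (6,4), each with probability 1/36.
E[R + S | S = 4] = (5 + 6 + 7 + 8 + 9 + 10) / 6 = 15/2.

15/2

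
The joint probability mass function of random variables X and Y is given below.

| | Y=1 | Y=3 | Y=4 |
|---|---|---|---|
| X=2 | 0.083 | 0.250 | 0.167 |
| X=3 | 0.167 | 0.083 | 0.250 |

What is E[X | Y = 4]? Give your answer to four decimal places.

P(Y = 4) = 0.417.
Σ X·P over the event = 2·(0.167) + 3·(0.250) = 1.084.
E[X | Y = 4] = (1.084) / (0.417) = 2.5995.

2.5995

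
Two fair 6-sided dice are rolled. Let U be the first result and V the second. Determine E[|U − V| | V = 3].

3/2

P(V = 3) = 1/6.
Summing |U−V|·P(x,y) over outcomes with V = 3 gives 1/4.
E[|U − V| | V = 3] = (1/4) / (1/6) = 3/2.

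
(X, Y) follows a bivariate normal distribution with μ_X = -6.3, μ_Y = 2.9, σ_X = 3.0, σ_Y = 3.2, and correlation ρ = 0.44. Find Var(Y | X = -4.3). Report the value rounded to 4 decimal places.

The conditional variance in a bivariate normal is σ_Y²(1 − ρ²), independent of x.
Var(Y | X=-4.3) = (3.2)²·(1 − (0.44)²) = 10.24·0.8064 = 8.2575.

8.2575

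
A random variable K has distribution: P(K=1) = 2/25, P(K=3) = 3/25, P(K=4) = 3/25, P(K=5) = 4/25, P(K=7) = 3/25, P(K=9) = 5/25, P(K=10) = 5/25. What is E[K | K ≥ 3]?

157/23

P(K ≥ 3) = 23/25.
Σ over the event: 3·3/25 + 4·3/25 + 5·4/25 + 7·3/25 + 9·1/5 + 10·1/5 = 157/25.
E[K | K ≥ 3] = (157/25) / (23/25) = 157/23.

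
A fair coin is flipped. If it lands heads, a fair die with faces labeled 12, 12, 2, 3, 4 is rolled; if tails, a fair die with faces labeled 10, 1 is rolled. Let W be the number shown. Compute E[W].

E[W | heads] = (12+12+2+3+4)/5 = 33/5.
E[W | tails] = (10+1)/2 = 11/2.
E[W] = (1/2)·(33/5) + (1/2)·(11/2) = 121/20.

121/20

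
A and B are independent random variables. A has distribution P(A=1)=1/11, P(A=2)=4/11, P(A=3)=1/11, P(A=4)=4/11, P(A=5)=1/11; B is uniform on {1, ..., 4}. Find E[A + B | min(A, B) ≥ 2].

P(min(A, B) ≥ 2) = 15/22.
Summing (A+B)·P(x,y) over outcomes with min(A, B) ≥ 2 gives 93/22.
E[A + B | min(A, B) ≥ 2] = (93/22) / (15/22) = 31/5.

31/5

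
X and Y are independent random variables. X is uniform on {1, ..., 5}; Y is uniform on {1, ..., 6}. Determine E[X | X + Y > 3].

P(X + Y > 3) = 9/10.
Summing X·P(x,y) over outcomes with X + Y > 3 gives 43/15.
E[X | X + Y > 3] = (43/15) / (9/10) = 86/27.

86/27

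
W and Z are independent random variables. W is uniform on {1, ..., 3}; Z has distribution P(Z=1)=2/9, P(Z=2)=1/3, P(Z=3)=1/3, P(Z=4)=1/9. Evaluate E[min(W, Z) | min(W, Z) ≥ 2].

P(min(W, Z) ≥ 2) = 14/27.
Summing min(W,Z)·P(x,y) over outcomes with min(W, Z) ≥ 2 gives 32/27.
E[min(W, Z) | min(W, Z) ≥ 2] = (32/27) / (14/27) = 16/7.

16/7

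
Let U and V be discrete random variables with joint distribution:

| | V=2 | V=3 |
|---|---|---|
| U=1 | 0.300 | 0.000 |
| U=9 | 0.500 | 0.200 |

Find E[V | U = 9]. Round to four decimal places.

2.2857

P(U = 9) = 0.700.
Summing V·P(U=x,V=y) over the conditioning event gives 1.600.
E[V | U = 9] = (1.600) / (0.700) = 2.2857.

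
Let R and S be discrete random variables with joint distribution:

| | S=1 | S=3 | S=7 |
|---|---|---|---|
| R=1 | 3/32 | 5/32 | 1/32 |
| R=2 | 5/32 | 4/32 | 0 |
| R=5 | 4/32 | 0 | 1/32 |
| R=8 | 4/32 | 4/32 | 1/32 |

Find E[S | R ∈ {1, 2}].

7/3

P(R ∈ {1, 2}) = 9/16.
Σ S·P over the event = 1·(3/32) + 3·(5/32) + 7·(1/32) + 1·(5/32) + 3·(4/32) = 21/16.
E[S | R ∈ {1, 2}] = (21/16) / (9/16) = 7/3.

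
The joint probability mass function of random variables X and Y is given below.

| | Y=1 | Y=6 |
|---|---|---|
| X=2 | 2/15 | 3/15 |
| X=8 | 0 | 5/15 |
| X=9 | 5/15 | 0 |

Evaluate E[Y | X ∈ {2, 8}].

P(X ∈ {2, 8}) = 2/3.
Summing Y·P(X=x,Y=y) over the conditioning event gives 10/3.
E[Y | X ∈ {2, 8}] = (10/3) / (2/3) = 5.

5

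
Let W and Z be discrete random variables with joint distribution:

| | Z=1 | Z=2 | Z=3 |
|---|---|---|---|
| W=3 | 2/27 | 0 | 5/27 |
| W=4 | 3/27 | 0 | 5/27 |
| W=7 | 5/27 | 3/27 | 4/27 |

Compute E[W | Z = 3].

P(Z = 3) = 14/27.
Σ W·P over the event = 3·(5/27) + 4·(5/27) + 7·(4/27) = 7/3.
E[W | Z = 3] = (7/3) / (14/27) = 9/2.

9/2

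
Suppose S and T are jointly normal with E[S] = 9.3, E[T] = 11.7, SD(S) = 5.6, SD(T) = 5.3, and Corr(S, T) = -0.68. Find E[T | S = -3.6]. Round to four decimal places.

20.0021

E[T | S=x] = μ_T + ρ(σ_T/σ_S)(x − μ_S) for jointly normal variables.
E[T | S=-3.6] = 11.7 + (-0.68)·(5.3/5.6)·(-3.6 − (9.3)) = 11.7 + (-0.64357)·(-12.9) = 20.0021.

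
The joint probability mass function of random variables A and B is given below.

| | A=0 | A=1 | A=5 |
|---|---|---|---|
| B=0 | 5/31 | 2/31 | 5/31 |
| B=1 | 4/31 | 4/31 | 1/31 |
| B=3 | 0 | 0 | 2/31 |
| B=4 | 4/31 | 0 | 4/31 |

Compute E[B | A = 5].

P(A = 5) = 12/31.
Σ B·P over the event = 0·(5/31) + 1·(1/31) + 3·(2/31) + 4·(4/31) = 23/31.
E[B | A = 5] = (23/31) / (12/31) = 23/12.

23/12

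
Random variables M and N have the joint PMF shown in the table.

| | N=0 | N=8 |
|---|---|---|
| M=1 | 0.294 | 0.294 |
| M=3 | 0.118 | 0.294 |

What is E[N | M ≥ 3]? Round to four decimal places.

P(M ≥ 3) = 0.412.
Σ N·P over the event = 0·(0.118) + 8·(0.294) = 2.352.
E[N | M ≥ 3] = (2.352) / (0.412) = 5.7087.

5.7087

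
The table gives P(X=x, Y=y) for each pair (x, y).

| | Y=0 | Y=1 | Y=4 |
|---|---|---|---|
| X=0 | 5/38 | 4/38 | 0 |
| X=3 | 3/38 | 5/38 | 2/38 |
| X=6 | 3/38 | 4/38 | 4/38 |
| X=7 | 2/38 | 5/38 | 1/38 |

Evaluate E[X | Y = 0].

41/13

P(Y = 0) = 13/38.
Σ X·P over the event = 0·(5/38) + 3·(3/38) + 6·(3/38) + 7·(2/38) = 41/38.
E[X | Y = 0] = (41/38) / (13/38) = 41/13.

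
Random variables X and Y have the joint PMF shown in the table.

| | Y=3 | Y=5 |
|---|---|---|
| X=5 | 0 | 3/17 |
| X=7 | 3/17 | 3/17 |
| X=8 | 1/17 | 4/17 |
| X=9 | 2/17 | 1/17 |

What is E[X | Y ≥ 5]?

7

P(Y ≥ 5) = 11/17.
Σ X·P over the event = 5·(3/17) + 7·(3/17) + 8·(4/17) + 9·(1/17) = 77/17.
E[X | Y ≥ 5] = (77/17) / (11/17) = 7.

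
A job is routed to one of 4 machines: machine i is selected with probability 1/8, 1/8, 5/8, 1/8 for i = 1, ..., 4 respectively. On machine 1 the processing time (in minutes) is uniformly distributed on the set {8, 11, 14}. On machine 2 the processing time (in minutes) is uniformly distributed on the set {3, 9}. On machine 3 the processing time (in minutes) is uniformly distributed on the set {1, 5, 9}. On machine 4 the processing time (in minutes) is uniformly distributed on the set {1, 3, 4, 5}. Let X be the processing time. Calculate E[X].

E[X | machine 1] = (8+11+14)/3 = 11.
E[X | machine 2] = (3+9)/2 = 6.
E[X | machine 3] = (1+5+9)/3 = 5.
E[X | machine 4] = (1+3+4+5)/4 = 13/4.
E[X] = (1/8)·(11) + (1/8)·(6) + (5/8)·(5) + (1/8)·(13/4) = 181/32.

181/32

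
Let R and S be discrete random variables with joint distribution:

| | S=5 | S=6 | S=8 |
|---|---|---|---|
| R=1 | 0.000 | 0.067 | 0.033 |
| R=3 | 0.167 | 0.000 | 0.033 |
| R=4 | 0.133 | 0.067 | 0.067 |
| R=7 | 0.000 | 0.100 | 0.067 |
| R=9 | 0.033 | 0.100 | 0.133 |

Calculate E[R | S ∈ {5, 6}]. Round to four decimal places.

P(S ∈ {5, 6}) = 0.667.
Summing R·P(R=x,S=y) over the conditioning event gives 3.265.
E[R | S ∈ {5, 6}] = (3.265) / (0.667) = 4.8951.

4.8951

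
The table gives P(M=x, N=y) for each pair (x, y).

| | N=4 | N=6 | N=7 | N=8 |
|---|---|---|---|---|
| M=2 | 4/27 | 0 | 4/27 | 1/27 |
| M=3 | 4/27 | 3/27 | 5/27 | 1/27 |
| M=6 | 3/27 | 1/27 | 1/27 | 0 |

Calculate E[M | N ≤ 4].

38/11

P(N ≤ 4) = 11/27.
Σ M·P over the event = 2·(4/27) + 3·(4/27) + 6·(3/27) = 38/27.
E[M | N ≤ 4] = (38/27) / (11/27) = 38/11.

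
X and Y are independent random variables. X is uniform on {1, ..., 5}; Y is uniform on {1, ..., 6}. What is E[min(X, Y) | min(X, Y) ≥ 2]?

3

P(min(X, Y) ≥ 2) = 2/3.
Summing min(X,Y)·P(x,y) over outcomes with min(X, Y) ≥ 2 gives 2.
E[min(X, Y) | min(X, Y) ≥ 2] = (2) / (2/3) = 3.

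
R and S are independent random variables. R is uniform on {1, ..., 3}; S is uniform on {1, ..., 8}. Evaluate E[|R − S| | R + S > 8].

5

Outcomes with R + S > 8: (1,8), (2,7), (2,8), (3,6), (3,7), (3,8), each with probability 1/24.
E[|R − S| | R + S > 8] = (7 + 5 + 6 + 3 + 4 + 5) / 6 = 5.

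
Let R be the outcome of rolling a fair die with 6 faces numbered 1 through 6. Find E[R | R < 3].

Given R < 3, R is equally likely to be any of {1, 2}.
E[R | R < 3] = (1 + 2) / 2 = 3/2.

3/2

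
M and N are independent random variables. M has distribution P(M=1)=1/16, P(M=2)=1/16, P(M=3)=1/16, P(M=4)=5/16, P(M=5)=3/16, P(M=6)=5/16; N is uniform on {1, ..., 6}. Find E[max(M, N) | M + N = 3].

2

P(M + N = 3) = 1/48.
Summing max(M,N)·P(x,y) over outcomes with M + N = 3 gives 1/24.
E[max(M, N) | M + N = 3] = (1/24) / (1/48) = 2.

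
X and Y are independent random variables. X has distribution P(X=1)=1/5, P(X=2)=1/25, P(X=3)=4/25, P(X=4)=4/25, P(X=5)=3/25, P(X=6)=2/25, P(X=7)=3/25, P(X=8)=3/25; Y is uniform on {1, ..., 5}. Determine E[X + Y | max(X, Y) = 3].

85/18

P(max(X, Y) = 3) = 18/125.
Summing (X+Y)·P(x,y) over outcomes with max(X, Y) = 3 gives 17/25.
E[X + Y | max(X, Y) = 3] = (17/25) / (18/125) = 85/18.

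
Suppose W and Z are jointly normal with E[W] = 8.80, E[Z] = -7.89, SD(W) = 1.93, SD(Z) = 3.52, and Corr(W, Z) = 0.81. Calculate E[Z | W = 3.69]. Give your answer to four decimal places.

The regression of Z on W has slope ρ·σ_Z/σ_W and passes through (μ_W, μ_Z).
E[Z | W=3.69] = -7.89 + (0.81)·(3.52/1.93)·(3.69 − (8.80)) = -7.89 + (1.4773)·(-5.11) = -15.4390.

-15.4390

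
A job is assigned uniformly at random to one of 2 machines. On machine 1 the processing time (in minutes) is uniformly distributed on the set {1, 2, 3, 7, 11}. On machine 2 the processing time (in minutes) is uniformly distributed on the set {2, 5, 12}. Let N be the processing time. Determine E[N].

167/30

E[N | machine 1] = (1+2+3+7+11)/5 = 24/5.
E[N | machine 2] = (2+5+12)/3 = 19/3.
By the law of total expectation,
E[N] = (1/2)·(24/5) + (1/2)·(19/3) = 167/30.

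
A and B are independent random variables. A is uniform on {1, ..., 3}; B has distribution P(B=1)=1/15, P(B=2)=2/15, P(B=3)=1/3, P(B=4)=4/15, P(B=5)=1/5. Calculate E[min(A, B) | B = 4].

P(B = 4) = 4/15.
Summing min(A,B)·P(x,y) over outcomes with B = 4 gives 8/15.
E[min(A, B) | B = 4] = (8/15) / (4/15) = 2.

2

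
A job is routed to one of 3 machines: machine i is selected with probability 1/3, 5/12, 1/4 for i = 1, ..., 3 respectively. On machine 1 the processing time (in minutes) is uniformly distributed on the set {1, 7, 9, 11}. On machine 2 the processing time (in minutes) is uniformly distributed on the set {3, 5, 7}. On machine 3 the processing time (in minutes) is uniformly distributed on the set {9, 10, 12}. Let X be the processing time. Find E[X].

E[X | machine 1] = (1+7+9+11)/4 = 7.
E[X | machine 2] = (3+5+7)/3 = 5.
E[X | machine 3] = (9+10+12)/3 = 31/3.
E[X] = (1/3)·(7) + (5/12)·(5) + (1/4)·(31/3) = 7.

7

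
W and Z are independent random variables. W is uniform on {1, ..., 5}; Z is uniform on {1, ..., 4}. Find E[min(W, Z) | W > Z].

P(W > Z) = 1/2.
Summing min(W,Z)·P(x,y) over outcomes with W > Z gives 1.
E[min(W, Z) | W > Z] = (1) / (1/2) = 2.

2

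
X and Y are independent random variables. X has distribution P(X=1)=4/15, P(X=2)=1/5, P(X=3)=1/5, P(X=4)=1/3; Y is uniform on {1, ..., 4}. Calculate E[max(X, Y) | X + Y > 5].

31/8

P(X + Y > 5) = 2/5.
Summing max(X,Y)·P(x,y) over outcomes with X + Y > 5 gives 31/20.
E[max(X, Y) | X + Y > 5] = (31/20) / (2/5) = 31/8.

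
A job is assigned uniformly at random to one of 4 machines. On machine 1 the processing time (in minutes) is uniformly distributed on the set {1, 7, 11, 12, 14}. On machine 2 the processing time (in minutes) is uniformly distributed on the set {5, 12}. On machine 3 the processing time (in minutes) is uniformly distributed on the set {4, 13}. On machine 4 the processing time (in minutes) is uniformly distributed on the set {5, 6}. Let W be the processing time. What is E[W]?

63/8

E[W | machine 1] = (1+7+11+12+14)/5 = 9.
E[W | machine 2] = (5+12)/2 = 17/2.
E[W | machine 3] = (4+13)/2 = 17/2.
E[W | machine 4] = (5+6)/2 = 11/2.
E[W] = (1/4)·(9) + (1/4)·(17/2) + (1/4)·(17/2) + (1/4)·(11/2) = 63/8.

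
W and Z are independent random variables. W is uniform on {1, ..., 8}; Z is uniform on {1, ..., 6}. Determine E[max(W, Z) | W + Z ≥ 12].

P(W + Z ≥ 12) = 1/8.
Summing max(W,Z)·P(x,y) over outcomes with W + Z ≥ 12 gives 11/12.
E[max(W, Z) | W + Z ≥ 12] = (11/12) / (1/8) = 22/3.

22/3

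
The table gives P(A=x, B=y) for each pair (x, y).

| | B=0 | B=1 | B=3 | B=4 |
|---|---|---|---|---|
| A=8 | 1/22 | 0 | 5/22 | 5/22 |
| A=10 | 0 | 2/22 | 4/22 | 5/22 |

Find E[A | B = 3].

80/9

P(B = 3) = 9/22.
Σ A·P over the event = 8·(5/22) + 10·(4/22) = 40/11.
E[A | B = 3] = (40/11) / (9/22) = 80/9.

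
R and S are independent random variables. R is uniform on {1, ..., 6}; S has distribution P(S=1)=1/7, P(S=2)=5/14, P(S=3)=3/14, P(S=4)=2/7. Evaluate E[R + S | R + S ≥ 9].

P(R + S ≥ 9) = 11/84.
Summing (R+S)·P(x,y) over outcomes with R + S ≥ 9 gives 103/84.
E[R + S | R + S ≥ 9] = (103/84) / (11/84) = 103/11.

103/11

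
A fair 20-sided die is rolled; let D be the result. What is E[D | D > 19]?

Given D > 19, D is equally likely to be any of {20}.
E[D | D > 19] = (20) / 1 = 20.

20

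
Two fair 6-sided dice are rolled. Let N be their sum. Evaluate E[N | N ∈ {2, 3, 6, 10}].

P(N ∈ {2, 3, 6, 10}) = 11/36.
Σ over the event: 2·1/36 + 3·1/18 + 6·5/36 + 10·1/12 = 17/9.
E[N | N ∈ {2, 3, 6, 10}] = (17/9) / (11/36) = 68/11.

68/11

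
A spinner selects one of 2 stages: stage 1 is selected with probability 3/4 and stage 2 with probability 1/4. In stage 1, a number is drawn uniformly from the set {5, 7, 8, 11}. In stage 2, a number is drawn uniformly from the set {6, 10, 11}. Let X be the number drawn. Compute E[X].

129/16

E[X | stage 1] = (5+7+8+11)/4 = 31/4.
E[X | stage 2] = (6+10+11)/3 = 9.
By the law of total expectation,
E[X] = (3/4)·(31/4) + (1/4)·(9) = 129/16.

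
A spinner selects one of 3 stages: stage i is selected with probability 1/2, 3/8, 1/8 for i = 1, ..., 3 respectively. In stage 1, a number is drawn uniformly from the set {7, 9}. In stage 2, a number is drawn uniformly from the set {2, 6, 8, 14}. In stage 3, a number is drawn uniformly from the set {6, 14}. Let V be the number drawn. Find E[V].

E[V | stage 1] = (7+9)/2 = 8.
E[V | stage 2] = (2+6+8+14)/4 = 15/2.
E[V | stage 3] = (6+14)/2 = 10.
E[V] = (1/2)·(8) + (3/8)·(15/2) + (1/8)·(10) = 129/16.

129/16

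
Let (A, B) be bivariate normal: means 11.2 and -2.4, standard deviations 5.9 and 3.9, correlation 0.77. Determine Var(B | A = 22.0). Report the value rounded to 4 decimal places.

The conditional variance in a bivariate normal is σ_B²(1 − ρ²), independent of x.
Var(B | A=22.0) = (3.9)²·(1 − (0.77)²) = 15.21·0.4071 = 6.1920.

6.1920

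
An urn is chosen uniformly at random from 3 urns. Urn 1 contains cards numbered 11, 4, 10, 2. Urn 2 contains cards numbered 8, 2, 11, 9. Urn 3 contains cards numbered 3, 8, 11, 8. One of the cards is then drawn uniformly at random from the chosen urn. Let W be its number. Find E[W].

29/4

E[W | urn 1] = (11+4+10+2)/4 = 27/4.
E[W | urn 2] = (8+2+11+9)/4 = 15/2.
E[W | urn 3] = (3+8+11+8)/4 = 15/2.
E[W] = (1/3)·(27/4) + (1/3)·(15/2) + (1/3)·(15/2) = 29/4.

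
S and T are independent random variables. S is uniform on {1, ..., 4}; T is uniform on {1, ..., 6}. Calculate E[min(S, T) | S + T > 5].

37/14

P(S + T > 5) = 7/12.
Summing min(S,T)·P(x,y) over outcomes with S + T > 5 gives 37/24.
E[min(S, T) | S + T > 5] = (37/24) / (7/12) = 37/14.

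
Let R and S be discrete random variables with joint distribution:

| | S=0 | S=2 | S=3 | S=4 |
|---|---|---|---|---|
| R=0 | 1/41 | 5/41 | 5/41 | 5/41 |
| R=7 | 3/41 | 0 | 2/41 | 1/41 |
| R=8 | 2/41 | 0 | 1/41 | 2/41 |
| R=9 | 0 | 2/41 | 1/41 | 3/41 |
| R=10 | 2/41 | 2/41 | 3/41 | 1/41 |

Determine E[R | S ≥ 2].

53/11

P(S ≥ 2) = 33/41.
Summing R·P(R=x,S=y) over the conditioning event gives 159/41.
E[R | S ≥ 2] = (159/41) / (33/41) = 53/11.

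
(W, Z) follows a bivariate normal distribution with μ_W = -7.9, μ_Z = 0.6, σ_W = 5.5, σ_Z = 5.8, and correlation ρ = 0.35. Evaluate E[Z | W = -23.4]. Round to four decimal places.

E[Z | W=x] = μ_Z + ρ(σ_Z/σ_W)(x − μ_W) for jointly normal variables.
E[Z | W=-23.4] = 0.6 + (0.35)·(5.8/5.5)·(-23.4 − (-7.9)) = 0.6 + (0.36909)·(-15.5) = -5.1209.

-5.1209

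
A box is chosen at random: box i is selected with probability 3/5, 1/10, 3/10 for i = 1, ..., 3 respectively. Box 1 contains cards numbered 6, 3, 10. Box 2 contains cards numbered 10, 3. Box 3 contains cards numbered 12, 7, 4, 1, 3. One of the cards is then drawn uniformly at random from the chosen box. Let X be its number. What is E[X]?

E[X | box 1] = (6+3+10)/3 = 19/3.
E[X | box 2] = (10+3)/2 = 13/2.
E[X | box 3] = (12+7+4+1+3)/5 = 27/5.
E[X] = (3/5)·(19/3) + (1/10)·(13/2) + (3/10)·(27/5) = 607/100.

607/100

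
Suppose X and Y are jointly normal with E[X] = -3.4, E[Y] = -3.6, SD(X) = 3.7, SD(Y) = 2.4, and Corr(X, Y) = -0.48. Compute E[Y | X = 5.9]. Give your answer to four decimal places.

-6.4956

E[Y | X=x] = μ_Y + ρ(σ_Y/σ_X)(x − μ_X) for jointly normal variables.
E[Y | X=5.9] = -3.6 + (-0.48)·(2.4/3.7)·(5.9 − (-3.4)) = -3.6 + (-0.31135)·(9.3) = -6.4956.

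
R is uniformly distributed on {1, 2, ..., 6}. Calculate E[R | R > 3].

Given R > 3, R is equally likely to be any of {4, 5, 6}.
E[R | R > 3] = (4 + 5 + 6) / 3 = 5.

5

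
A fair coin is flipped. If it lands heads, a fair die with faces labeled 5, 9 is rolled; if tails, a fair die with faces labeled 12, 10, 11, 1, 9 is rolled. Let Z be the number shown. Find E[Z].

E[Z | heads] = (5+9)/2 = 7.
E[Z | tails] = (12+10+11+1+9)/5 = 43/5.
E[Z] = (1/2)·(7) + (1/2)·(43/5) = 39/5.

39/5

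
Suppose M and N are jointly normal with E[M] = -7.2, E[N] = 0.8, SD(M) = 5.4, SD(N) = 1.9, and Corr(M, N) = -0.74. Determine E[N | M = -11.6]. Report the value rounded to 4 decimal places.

1.9456

The regression of N on M has slope ρ·σ_N/σ_M and passes through (μ_M, μ_N).
E[N | M=-11.6] = 0.8 + (-0.74)·(1.9/5.4)·(-11.6 − (-7.2)) = 0.8 + (-0.26037)·(-4.4) = 1.9456.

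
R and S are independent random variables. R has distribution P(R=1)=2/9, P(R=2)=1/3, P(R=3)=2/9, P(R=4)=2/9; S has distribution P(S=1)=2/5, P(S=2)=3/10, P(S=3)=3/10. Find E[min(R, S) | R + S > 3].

P(R + S > 3) = 32/45.
Summing min(R,S)·P(x,y) over outcomes with R + S > 3 gives 59/45.
E[min(R, S) | R + S > 3] = (59/45) / (32/45) = 59/32.

59/32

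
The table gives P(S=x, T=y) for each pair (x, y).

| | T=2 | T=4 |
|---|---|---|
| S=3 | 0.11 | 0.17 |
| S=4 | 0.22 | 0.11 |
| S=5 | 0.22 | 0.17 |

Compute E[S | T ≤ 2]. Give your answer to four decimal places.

4.2000

P(T ≤ 2) = 0.55.
Summing S·P(S=x,T=y) over the conditioning event gives 2.31.
E[S | T ≤ 2] = (2.31) / (0.55) = 4.2000.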